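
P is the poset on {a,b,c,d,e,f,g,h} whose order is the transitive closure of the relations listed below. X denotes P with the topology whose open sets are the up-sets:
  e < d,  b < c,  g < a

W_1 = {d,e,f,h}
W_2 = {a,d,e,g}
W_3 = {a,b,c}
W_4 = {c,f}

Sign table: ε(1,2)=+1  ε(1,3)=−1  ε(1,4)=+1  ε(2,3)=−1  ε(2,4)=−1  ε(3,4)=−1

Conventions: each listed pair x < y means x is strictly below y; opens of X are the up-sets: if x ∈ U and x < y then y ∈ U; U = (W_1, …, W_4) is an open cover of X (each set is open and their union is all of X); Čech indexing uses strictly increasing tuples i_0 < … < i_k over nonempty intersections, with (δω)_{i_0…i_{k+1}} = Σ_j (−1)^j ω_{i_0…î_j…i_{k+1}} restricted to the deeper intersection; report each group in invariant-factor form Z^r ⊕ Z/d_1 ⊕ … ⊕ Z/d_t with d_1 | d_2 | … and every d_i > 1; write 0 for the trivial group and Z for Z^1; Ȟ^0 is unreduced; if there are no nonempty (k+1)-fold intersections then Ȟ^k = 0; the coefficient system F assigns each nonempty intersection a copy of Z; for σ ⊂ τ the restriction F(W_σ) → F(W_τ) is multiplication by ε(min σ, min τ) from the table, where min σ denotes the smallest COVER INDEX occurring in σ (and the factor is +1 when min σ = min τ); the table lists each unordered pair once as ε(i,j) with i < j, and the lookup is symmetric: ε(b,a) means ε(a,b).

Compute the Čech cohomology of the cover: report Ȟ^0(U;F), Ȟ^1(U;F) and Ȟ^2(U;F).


Ȟ^0 ≅ Z, Ȟ^1 ≅ Z and Ȟ^2 ≅ 0

nerve of the cover:
  W12={d,e} W14={f} W23={a} W34={c}
C dims 4,4; δ0: rk 3, SNF 1^3
Ȟ^0 = (4 − 3) − 0 = 1, so Ȟ^0 ≅ Z
Ȟ^1 = (4 − 0) − 3 = 1, so Ȟ^1 ≅ Z
Ȟ^2 = (0 − 0) − 0 = 0, so Ȟ^2 ≅ 0


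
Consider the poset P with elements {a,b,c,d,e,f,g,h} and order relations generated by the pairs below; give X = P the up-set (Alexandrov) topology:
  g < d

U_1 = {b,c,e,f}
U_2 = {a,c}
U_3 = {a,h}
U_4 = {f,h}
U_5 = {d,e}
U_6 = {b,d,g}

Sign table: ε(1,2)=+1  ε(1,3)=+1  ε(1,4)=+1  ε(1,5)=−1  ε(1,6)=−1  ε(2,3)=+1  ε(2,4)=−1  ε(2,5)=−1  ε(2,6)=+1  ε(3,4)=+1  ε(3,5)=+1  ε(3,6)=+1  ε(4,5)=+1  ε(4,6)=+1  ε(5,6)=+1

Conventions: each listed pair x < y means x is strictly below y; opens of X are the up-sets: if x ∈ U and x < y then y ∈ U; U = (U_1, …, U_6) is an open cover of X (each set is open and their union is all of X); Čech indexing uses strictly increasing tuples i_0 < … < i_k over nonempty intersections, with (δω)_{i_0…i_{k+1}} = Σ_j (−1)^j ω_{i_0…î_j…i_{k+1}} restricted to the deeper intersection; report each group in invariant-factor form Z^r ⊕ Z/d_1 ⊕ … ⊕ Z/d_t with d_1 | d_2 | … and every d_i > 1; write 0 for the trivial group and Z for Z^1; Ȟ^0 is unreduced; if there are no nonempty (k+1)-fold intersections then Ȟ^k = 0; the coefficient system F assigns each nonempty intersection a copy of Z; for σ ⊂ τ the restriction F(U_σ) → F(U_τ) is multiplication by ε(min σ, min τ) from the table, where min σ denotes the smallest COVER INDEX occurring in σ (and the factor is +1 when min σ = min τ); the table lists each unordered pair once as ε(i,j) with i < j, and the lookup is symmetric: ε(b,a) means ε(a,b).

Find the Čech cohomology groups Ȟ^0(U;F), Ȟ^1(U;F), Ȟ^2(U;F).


nonempty intersections:
  U12={c} U14={f} U15={e} U16={b} U23={a} U34={h} U56={d}
C dims 6,7; δ0: rk 5, SNF 1^5
Ȟ^0: (6−5)−0=1 ⇒ Z
Ȟ^1: (7−0)−5=2 ⇒ Z^2
Ȟ^2: (0−0)−0=0 ⇒ 0

Ȟ^0 ≅ Z, Ȟ^1 ≅ Z^2 and Ȟ^2 ≅ 0


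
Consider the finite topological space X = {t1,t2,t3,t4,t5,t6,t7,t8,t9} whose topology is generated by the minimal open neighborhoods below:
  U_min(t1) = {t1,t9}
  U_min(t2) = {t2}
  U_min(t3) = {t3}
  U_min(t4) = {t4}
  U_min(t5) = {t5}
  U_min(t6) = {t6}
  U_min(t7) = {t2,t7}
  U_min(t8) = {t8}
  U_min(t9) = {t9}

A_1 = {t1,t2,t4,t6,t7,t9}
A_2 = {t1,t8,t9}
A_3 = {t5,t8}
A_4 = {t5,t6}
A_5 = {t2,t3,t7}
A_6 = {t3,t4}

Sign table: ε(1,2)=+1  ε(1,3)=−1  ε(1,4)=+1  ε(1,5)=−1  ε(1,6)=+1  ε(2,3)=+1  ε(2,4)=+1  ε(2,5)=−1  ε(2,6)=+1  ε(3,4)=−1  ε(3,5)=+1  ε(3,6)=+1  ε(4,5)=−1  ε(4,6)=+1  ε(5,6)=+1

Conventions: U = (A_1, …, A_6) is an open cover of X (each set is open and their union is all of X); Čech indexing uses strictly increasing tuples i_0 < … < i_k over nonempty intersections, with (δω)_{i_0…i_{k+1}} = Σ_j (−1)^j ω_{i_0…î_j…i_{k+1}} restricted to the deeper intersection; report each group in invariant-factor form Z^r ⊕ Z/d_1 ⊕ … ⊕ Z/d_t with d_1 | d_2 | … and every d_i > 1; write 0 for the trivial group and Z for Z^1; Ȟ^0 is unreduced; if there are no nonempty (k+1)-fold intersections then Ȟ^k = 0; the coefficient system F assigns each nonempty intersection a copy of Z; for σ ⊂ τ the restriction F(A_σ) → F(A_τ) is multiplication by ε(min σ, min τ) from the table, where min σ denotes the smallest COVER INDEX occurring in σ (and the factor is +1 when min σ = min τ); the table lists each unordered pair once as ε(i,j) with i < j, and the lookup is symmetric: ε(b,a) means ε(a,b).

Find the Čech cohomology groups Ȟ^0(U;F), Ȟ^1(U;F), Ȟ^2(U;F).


nonempty intersections:
  A12={t1,t9} A14={t6} A15={t2,t7} A16={t4} A23={t8} A34={t5} A56={t3}
C dims 6,7; δ0: rk 6, SNF 1^5·2
Ȟ^0: (6−6)−0=0 ⇒ 0
Ȟ^1: (7−0)−6=1 plus torsion [2] ⇒ Z ⊕ Z/2
Ȟ^2: (0−0)−0=0 ⇒ 0

Ȟ^0 ≅ 0, Ȟ^1 ≅ Z ⊕ Z/2 and Ȟ^2 ≅ 0


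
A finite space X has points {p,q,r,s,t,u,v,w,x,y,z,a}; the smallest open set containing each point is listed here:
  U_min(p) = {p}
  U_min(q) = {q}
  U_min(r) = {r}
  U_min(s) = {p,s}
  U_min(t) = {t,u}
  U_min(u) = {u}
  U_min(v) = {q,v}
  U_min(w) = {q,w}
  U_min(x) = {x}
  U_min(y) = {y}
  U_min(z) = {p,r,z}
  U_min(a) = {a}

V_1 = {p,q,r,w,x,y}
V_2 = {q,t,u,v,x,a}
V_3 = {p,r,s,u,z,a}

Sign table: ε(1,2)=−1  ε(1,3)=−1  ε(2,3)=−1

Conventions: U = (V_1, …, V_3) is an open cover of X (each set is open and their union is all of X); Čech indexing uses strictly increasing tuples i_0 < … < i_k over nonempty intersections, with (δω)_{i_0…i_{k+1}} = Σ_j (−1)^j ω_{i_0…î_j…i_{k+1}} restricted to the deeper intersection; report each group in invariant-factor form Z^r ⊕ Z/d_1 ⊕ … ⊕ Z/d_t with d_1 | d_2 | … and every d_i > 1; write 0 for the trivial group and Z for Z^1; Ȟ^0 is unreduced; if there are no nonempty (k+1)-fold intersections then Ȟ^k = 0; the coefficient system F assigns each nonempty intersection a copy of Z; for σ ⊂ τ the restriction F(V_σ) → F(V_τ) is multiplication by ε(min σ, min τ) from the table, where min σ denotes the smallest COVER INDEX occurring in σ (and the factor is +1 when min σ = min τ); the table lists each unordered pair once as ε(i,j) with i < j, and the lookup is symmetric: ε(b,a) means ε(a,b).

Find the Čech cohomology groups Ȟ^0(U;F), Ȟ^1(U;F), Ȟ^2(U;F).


Ȟ^0 = 0, Ȟ^1 = Z/2, Ȟ^2 = 0

cover nerve:
  V12={q,x} V13={p,r} V23={u,a}
C dims 3,3; δ0: rk 3, SNF 1^2·2
Ȟ^0: (3−3)−0=0 ⇒ 0
Ȟ^1: (3−0)−3=0 plus torsion [2] ⇒ Z/2
Ȟ^2: (0−0)−0=0 ⇒ 0


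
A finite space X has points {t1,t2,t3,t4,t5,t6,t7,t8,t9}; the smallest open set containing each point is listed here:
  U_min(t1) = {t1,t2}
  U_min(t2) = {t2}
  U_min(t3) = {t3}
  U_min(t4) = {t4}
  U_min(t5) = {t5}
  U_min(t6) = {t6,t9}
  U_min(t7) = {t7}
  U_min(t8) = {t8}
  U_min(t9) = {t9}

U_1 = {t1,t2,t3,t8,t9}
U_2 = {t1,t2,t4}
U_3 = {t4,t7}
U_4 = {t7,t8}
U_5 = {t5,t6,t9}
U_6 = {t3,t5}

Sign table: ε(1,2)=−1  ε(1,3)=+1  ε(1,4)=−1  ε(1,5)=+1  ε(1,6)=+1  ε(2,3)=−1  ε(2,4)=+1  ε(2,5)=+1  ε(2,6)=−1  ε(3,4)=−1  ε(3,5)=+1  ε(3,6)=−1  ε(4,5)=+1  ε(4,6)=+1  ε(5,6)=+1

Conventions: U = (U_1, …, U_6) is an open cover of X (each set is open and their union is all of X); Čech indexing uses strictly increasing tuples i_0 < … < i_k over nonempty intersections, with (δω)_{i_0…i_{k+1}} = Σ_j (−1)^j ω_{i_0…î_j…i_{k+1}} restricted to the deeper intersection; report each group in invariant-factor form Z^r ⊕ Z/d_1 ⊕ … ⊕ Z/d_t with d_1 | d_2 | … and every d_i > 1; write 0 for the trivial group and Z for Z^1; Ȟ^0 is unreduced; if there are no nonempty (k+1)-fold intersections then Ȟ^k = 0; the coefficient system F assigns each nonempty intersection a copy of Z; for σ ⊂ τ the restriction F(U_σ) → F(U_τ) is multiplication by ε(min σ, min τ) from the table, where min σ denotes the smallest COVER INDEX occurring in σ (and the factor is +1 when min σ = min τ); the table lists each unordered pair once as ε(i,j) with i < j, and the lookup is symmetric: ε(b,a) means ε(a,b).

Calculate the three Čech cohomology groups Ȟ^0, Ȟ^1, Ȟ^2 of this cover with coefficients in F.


Ȟ^0 = Z, Ȟ^1 = Z^2 and Ȟ^2 = 0

nerve simplices:
  U12={t1,t2} U14={t8} U15={t9} U16={t3} U23={t4} U34={t7} U56={t5}
C dims 6,7; δ0: rk 5, SNF 1^5
degree 0: 6−5−0 = 1 → Ȟ^0 ≅ Z
degree 1: 7−0−5 = 2 → Ȟ^1 ≅ Z^2
degree 2: 0−0−0 = 0 → Ȟ^2 ≅ 0


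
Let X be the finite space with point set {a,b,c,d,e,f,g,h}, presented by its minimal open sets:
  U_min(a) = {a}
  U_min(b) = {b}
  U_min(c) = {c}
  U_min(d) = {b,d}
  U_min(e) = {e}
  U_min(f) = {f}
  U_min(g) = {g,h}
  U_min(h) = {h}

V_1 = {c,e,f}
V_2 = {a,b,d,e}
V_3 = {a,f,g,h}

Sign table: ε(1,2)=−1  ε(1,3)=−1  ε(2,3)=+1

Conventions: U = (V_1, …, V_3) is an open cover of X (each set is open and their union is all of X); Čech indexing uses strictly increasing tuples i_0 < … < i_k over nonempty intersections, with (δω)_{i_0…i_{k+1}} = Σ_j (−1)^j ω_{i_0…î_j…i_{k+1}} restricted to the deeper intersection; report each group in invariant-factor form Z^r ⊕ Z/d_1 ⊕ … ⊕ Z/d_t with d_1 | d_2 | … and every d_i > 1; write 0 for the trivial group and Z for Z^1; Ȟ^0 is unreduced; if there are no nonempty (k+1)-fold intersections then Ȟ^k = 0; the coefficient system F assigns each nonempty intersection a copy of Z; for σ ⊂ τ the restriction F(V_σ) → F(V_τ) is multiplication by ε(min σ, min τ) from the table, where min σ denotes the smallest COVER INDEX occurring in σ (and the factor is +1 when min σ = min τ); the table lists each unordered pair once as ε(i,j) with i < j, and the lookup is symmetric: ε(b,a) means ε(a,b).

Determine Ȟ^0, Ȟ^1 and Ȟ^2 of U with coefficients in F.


Ȟ^0 ≅ Z,  Ȟ^1 ≅ Z,  Ȟ^2 ≅ 0

nonempty intersections:
  V12={e} V13={f} V23={a}
C dims 3,3; δ0: rk 2, SNF 1^2
Ȟ^0: (3−2)−0=1 ⇒ Z
Ȟ^1: (3−0)−2=1 ⇒ Z
Ȟ^2: (0−0)−0=0 ⇒ 0


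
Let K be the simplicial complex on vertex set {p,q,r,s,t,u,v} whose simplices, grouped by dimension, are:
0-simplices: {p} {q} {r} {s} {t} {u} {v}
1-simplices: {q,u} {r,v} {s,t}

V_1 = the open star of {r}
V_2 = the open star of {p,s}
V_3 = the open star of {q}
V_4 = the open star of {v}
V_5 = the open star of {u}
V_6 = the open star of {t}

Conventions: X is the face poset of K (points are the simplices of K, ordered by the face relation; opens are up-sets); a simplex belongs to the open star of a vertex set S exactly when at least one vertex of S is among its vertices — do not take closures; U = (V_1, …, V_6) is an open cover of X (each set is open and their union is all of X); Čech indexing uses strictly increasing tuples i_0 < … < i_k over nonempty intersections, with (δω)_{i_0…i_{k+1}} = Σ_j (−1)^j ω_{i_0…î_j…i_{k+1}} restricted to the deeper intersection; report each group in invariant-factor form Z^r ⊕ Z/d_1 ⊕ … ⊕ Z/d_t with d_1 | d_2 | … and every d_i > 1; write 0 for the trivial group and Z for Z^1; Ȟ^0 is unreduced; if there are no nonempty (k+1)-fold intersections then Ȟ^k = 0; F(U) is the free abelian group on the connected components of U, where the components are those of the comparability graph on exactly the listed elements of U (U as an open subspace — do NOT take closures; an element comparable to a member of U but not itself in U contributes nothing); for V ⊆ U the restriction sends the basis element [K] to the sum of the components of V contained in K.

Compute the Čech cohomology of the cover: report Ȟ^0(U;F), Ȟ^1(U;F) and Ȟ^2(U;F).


Ȟ^0(U;F) ≅ Z^4; Ȟ^1(U;F) ≅ 0; Ȟ^2(U;F) ≅ 0

intersection data:
  V1={{r},{r,v}} V2={{p},{s},{s,t}} V3={{q},{q,u}} V4={{v},{r,v}} V5={{u},{q,u}} V6={{t},{s,t}}
  V14={{r,v}} V26={{s,t}} V35={{q,u}}
components per intersection:
  V1: {{r},{r,v}}
  V2: {{p}} {{s},{s,t}}
  V3: {{q},{q,u}}
  V4: {{v},{r,v}}
  V5: {{u},{q,u}}
  V6: {{t},{s,t}}
  V14: {{r,v}}
  V26: {{s,t}}
  V35: {{q,u}}
C dims 7,3; δ0: rk 3, SNF 1^3
Ȟ^0 = (7 − 3) − 0 = 4, so Ȟ^0 ≅ Z^4
Ȟ^1 = (3 − 0) − 3 = 0, so Ȟ^1 ≅ 0
Ȟ^2 = (0 − 0) − 0 = 0, so Ȟ^2 ≅ 0


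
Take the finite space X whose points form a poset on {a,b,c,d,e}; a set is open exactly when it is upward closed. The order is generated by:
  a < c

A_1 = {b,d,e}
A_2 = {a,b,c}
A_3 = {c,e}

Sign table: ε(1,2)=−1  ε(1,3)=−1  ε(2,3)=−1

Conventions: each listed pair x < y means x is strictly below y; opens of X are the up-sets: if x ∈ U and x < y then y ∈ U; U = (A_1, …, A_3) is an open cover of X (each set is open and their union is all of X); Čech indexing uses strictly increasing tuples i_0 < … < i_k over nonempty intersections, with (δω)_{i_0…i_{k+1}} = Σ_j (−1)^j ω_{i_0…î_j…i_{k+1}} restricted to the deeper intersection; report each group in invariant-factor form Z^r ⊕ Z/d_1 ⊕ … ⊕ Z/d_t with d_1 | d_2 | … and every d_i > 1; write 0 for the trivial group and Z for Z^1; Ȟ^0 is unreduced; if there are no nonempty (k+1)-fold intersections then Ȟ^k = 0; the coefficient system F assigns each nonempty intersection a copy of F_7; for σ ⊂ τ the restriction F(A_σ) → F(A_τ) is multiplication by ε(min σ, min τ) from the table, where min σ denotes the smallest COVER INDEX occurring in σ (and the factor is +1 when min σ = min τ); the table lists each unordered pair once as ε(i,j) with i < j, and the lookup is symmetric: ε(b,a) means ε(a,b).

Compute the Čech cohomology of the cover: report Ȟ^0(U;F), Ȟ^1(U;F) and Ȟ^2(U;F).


Ȟ^0(U;F) ≅ 0,  Ȟ^1(U;F) ≅ 0,  Ȟ^2(U;F) ≅ 0

nonempty intersections:
  A12={b} A13={e} A23={c}
C dims 3,3; δ0: rk_F7 3
Ȟ^0: (3−3)−0=0 ⇒ 0
Ȟ^1: (3−0)−3=0 ⇒ 0
Ȟ^2: (0−0)−0=0 ⇒ 0


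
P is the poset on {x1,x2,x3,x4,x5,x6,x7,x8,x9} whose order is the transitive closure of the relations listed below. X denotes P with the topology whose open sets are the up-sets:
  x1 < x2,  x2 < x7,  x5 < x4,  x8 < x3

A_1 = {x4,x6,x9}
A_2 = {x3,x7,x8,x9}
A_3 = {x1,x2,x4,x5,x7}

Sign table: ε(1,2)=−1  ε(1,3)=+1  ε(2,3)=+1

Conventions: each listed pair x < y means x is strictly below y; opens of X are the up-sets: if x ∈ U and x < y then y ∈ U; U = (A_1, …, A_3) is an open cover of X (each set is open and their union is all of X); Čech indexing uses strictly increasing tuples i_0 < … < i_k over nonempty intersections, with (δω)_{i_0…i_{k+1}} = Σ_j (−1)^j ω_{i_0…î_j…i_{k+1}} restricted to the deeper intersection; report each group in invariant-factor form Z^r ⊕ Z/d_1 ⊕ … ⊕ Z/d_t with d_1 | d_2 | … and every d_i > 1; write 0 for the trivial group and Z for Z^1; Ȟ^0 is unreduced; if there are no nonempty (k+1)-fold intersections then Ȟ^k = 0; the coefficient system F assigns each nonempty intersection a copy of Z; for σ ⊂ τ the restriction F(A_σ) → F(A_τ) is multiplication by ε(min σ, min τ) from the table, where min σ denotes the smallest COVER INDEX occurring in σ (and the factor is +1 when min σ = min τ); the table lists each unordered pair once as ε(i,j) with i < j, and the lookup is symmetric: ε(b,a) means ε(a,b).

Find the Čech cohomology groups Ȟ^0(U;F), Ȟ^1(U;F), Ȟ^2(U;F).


intersection data:
  A12={x9} A13={x4} A23={x7}
C dims 3,3; δ0: rk 3, SNF 1^2·2
Ȟ^0 = (3 − 3) − 0 = 0, so Ȟ^0 ≅ 0
Ȟ^1 = (3 − 0) − 3 = 0 plus torsion [2], so Ȟ^1 ≅ Z/2
Ȟ^2 = (0 − 0) − 0 = 0, so Ȟ^2 ≅ 0

Ȟ^0(U;F) ≅ 0, Ȟ^1(U;F) ≅ Z/2 and Ȟ^2(U;F) ≅ 0


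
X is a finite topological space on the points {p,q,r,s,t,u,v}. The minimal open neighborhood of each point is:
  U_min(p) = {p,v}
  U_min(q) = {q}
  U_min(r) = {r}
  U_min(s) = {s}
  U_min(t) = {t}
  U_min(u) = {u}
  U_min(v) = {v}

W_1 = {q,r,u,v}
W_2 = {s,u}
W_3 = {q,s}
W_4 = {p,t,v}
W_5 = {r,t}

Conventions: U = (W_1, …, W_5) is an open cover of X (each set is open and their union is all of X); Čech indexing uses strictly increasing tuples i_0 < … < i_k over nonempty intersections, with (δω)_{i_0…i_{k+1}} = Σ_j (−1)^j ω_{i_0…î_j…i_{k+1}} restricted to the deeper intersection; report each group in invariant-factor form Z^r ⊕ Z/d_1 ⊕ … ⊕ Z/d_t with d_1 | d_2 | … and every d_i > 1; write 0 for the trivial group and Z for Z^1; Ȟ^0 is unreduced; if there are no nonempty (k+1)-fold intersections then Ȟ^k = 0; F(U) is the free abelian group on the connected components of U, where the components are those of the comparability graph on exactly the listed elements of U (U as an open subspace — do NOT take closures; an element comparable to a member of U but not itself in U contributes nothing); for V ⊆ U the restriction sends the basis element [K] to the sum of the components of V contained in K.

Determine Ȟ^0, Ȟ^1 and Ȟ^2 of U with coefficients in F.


Ȟ^0 ≅ Z^6, Ȟ^1 ≅ 0, Ȟ^2 ≅ 0

intersection data:
  W12={u} W13={q} W14={v} W15={r} W23={s} W45={t}
components per intersection:
  W1: {q} {r} {u} {v}
  W2: {s} {u}
  W3: {q} {s}
  W4: {p,v} {t}
  W5: {r} {t}
  W12: {u}
  W13: {q}
  W14: {v}
  W15: {r}
  W23: {s}
  W45: {t}
C dims 12,6; δ0: rk 6, SNF 1^6
Ȟ^0 = (12 − 6) − 0 = 6, so Ȟ^0 ≅ Z^6
Ȟ^1 = (6 − 0) − 6 = 0, so Ȟ^1 ≅ 0
Ȟ^2 = (0 − 0) − 0 = 0, so Ȟ^2 ≅ 0


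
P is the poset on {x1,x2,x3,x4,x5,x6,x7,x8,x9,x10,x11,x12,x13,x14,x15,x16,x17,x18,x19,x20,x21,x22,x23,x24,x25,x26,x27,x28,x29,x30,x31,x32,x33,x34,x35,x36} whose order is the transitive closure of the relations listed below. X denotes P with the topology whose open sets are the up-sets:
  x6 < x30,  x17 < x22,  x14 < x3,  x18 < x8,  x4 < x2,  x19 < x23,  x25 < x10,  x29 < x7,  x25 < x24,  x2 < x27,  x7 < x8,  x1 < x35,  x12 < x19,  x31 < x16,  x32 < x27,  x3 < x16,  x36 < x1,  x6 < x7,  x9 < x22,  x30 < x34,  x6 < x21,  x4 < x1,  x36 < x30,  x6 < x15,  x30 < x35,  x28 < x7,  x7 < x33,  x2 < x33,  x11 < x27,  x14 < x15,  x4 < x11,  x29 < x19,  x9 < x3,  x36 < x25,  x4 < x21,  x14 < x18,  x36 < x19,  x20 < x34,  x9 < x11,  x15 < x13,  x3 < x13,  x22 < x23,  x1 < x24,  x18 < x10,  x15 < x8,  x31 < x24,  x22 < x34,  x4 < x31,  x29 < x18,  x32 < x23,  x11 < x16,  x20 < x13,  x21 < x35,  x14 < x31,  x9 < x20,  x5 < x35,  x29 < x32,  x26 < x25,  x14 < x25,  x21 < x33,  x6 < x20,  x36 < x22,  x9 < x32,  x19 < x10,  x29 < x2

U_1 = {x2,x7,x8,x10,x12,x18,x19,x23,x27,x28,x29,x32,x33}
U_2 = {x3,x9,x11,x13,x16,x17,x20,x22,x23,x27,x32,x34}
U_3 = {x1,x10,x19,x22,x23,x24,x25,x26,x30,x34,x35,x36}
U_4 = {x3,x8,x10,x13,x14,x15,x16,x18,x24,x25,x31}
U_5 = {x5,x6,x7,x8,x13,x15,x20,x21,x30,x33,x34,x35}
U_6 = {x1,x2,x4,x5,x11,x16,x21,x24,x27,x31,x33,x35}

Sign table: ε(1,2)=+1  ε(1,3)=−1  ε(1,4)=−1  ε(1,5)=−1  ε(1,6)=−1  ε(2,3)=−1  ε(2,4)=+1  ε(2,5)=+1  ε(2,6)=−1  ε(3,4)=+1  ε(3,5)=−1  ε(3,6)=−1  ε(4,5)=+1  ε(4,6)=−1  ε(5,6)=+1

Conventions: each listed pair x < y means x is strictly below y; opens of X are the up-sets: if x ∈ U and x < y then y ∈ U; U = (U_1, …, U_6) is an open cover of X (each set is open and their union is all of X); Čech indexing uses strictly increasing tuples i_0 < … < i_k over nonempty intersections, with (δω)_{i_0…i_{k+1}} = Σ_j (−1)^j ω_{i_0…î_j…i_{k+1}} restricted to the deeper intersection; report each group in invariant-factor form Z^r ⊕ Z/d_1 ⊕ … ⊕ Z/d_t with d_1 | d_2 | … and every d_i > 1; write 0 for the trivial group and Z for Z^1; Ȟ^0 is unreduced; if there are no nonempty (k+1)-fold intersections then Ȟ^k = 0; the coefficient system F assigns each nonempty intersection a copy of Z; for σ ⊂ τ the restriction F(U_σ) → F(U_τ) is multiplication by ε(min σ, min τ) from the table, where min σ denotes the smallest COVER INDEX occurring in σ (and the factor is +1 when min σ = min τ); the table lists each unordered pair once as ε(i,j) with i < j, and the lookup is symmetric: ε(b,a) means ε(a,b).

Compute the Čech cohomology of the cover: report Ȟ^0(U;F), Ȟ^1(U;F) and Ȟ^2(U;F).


Ȟ^0 ≅ 0, Ȟ^1 ≅ Z/2 and Ȟ^2 ≅ Z

intersection data:
  U12={x23,x27,x32} U13={x10,x19,x23} U14={x8,x10,x18} U15={x7,x8,x33} U16={x2,x27,x33} U23={x22,x23,x34} U24={x3,x13,x16} U25={x13,x20,x34} U26={x11,x16,x27} U34={x10,x24,x25} U35={x30,x34,x35} U36={x1,x24,x35} U45={x8,x13,x15} U46={x16,x24,x31} U56={x5,x21,x33,x35}
  U123={x23} U126={x27} U134={x10} U145={x8} U156={x33} U235={x34} U245={x13} U246={x16} U346={x24} U356={x35}
C dims 6,15,10; δ0: rk 6, SNF 1^5·2; δ1: rk 9, SNF 1^9
Ȟ^0 = (6 − 6) − 0 = 0, so Ȟ^0 ≅ 0
Ȟ^1 = (15 − 9) − 6 = 0 plus torsion [2], so Ȟ^1 ≅ Z/2
Ȟ^2 = (10 − 0) − 9 = 1, so Ȟ^2 ≅ Z


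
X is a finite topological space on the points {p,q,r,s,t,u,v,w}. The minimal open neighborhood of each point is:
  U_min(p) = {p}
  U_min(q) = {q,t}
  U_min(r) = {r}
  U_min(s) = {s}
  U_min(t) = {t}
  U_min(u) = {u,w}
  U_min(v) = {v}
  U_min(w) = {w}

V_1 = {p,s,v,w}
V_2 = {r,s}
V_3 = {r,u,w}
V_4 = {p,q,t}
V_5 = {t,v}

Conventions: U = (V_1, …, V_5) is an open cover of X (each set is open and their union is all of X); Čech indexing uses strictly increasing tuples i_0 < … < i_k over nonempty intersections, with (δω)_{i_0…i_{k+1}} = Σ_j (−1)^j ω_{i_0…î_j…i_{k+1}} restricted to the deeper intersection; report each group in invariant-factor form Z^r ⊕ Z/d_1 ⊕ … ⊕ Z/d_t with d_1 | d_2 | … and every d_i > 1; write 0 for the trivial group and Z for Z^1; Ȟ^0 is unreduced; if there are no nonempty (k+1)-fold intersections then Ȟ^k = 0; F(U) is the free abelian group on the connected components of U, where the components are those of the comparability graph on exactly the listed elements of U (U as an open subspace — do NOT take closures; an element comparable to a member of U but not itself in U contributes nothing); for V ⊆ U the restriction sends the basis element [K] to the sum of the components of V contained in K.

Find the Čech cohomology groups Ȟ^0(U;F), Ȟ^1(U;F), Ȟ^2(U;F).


nerve of the cover:
  V12={s} V13={w} V14={p} V15={v} V23={r} V45={t}
components per intersection:
  V1: {p} {s} {v} {w}
  V2: {r} {s}
  V3: {r} {u,w}
  V4: {p} {q,t}
  V5: {t} {v}
  V12: {s}
  V13: {w}
  V14: {p}
  V15: {v}
  V23: {r}
  V45: {t}
C dims 12,6; δ0: rk 6, SNF 1^6
Ȟ^0 = (12 − 6) − 0 = 6, so Ȟ^0 ≅ Z^6
Ȟ^1 = (6 − 0) − 6 = 0, so Ȟ^1 ≅ 0
Ȟ^2 = (0 − 0) − 0 = 0, so Ȟ^2 ≅ 0

Ȟ^0 ≅ Z^6; Ȟ^1 ≅ 0; Ȟ^2 ≅ 0


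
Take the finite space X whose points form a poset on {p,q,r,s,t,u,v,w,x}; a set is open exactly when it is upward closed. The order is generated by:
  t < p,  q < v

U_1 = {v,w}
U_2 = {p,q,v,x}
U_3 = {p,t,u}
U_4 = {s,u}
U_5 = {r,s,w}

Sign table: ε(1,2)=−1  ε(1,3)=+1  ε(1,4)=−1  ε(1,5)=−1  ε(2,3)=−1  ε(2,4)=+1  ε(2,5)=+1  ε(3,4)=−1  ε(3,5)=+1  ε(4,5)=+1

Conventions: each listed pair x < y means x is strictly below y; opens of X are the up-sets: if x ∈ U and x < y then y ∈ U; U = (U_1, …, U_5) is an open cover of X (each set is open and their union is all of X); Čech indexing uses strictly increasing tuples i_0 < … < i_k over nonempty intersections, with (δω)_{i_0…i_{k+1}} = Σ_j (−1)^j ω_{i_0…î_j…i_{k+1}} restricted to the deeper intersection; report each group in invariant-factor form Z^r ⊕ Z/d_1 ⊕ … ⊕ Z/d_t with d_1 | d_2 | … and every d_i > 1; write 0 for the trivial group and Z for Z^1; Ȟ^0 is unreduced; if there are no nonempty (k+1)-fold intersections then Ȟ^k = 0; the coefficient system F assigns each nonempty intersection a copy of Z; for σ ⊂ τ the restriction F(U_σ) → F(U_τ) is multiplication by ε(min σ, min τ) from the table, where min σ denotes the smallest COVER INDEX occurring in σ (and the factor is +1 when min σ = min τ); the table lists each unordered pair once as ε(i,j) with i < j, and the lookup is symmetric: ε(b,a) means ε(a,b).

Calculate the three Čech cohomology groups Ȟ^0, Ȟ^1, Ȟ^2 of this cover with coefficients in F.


Ȟ^0 = Z, Ȟ^1 = Z and Ȟ^2 = 0

intersection data:
  U12={v} U15={w} U23={p} U34={u} U45={s}
C dims 5,5; δ0: rk 4, SNF 1^4
Ȟ^0 = (5 − 4) − 0 = 1, so Ȟ^0 ≅ Z
Ȟ^1 = (5 − 0) − 4 = 1, so Ȟ^1 ≅ Z
Ȟ^2 = (0 − 0) − 0 = 0, so Ȟ^2 ≅ 0


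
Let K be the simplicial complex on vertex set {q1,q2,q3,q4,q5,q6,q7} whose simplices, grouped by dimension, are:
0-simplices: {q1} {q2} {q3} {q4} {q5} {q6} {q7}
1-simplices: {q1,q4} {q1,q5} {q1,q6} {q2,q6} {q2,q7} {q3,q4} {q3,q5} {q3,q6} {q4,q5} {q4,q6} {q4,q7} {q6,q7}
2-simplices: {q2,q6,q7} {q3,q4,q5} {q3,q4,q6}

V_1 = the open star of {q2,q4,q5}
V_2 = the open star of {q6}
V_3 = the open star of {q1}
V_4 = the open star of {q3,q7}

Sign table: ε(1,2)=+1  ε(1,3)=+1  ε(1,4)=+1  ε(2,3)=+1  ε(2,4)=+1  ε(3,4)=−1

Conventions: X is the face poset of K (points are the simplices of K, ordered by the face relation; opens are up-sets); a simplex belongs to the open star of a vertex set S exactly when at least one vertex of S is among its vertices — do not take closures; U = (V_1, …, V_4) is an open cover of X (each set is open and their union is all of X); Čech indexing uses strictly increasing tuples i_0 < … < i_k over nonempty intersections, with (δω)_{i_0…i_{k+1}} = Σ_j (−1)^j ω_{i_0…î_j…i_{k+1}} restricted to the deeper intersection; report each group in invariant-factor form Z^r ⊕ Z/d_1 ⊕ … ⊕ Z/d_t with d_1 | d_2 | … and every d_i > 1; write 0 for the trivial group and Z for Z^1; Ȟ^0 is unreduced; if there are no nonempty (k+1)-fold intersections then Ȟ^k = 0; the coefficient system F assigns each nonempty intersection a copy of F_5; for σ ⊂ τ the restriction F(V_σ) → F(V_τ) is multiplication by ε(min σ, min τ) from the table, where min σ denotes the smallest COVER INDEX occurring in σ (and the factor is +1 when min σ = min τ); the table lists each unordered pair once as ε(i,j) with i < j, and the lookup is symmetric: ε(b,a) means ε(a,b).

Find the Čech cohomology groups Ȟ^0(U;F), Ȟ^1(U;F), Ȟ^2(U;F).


Ȟ^0 = Z/5, Ȟ^1 = Z/5, Ȟ^2 = 0

nonempty overlaps:
  V1={{q2},{q4},{q5},{q1,q4},{q1,q5},{q2,q6},{q2,q7},{q3,q4},{q3,q5},{q4,q5},{q4,q6},{q4,q7},{q2,q6,q7},{q3,q4,q5},{q3,q4,q6}} V2={{q6},{q1,q6},{q2,q6},{q3,q6},{q4,q6},{q6,q7},{q2,q6,q7},{q3,q4,q6}} V3={{q1},{q1,q4},{q1,q5},{q1,q6}} V4={{q3},{q7},{q2,q7},{q3,q4},{q3,q5},{q3,q6},{q4,q7},{q6,q7},{q2,q6,q7},{q3,q4,q5},{q3,q4,q6}}
  V12={{q2,q6},{q4,q6},{q2,q6,q7},{q3,q4,q6}} V13={{q1,q4},{q1,q5}} V14={{q2,q7},{q3,q4},{q3,q5},{q4,q7},{q2,q6,q7},{q3,q4,q5},{q3,q4,q6}} V23={{q1,q6}} V24={{q3,q6},{q6,q7},{q2,q6,q7},{q3,q4,q6}}
  V124={{q2,q6,q7},{q3,q4,q6}}
C dims 4,5,1; δ0: rk_F5 3; δ1: rk_F5 1
degree 0: 4−3−0 = 1 → Ȟ^0 ≅ Z/5
degree 1: 5−1−3 = 1 → Ȟ^1 ≅ Z/5
degree 2: 1−0−1 = 0 → Ȟ^2 ≅ 0


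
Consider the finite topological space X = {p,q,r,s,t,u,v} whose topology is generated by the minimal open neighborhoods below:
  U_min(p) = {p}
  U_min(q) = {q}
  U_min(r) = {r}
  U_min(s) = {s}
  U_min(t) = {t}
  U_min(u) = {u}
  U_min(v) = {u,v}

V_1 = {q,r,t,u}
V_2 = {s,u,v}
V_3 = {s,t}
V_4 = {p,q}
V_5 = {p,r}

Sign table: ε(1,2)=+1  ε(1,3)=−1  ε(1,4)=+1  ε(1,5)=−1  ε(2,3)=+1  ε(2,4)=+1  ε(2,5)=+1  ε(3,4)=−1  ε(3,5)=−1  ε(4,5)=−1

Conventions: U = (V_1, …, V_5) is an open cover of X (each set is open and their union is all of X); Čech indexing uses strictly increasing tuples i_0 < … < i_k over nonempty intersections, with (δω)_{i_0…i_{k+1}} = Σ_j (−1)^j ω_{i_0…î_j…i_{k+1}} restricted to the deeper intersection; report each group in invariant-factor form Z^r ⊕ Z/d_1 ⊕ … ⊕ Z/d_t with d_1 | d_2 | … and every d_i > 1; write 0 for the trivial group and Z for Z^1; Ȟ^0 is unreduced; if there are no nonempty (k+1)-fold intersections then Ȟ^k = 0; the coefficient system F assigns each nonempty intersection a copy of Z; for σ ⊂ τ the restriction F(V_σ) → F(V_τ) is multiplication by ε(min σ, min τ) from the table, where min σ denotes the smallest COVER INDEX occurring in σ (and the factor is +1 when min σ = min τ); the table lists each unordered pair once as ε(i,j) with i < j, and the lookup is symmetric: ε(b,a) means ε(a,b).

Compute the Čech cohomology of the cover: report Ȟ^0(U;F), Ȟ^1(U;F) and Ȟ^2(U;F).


Ȟ^0 ≅ 0,  Ȟ^1 ≅ Z ⊕ Z/2,  Ȟ^2 ≅ 0

nonempty intersections:
  V12={u} V13={t} V14={q} V15={r} V23={s} V45={p}
C dims 5,6; δ0: rk 5, SNF 1^4·2
Ȟ^0: (5−5)−0=0 ⇒ 0
Ȟ^1: (6−0)−5=1 plus torsion [2] ⇒ Z ⊕ Z/2
Ȟ^2: (0−0)−0=0 ⇒ 0


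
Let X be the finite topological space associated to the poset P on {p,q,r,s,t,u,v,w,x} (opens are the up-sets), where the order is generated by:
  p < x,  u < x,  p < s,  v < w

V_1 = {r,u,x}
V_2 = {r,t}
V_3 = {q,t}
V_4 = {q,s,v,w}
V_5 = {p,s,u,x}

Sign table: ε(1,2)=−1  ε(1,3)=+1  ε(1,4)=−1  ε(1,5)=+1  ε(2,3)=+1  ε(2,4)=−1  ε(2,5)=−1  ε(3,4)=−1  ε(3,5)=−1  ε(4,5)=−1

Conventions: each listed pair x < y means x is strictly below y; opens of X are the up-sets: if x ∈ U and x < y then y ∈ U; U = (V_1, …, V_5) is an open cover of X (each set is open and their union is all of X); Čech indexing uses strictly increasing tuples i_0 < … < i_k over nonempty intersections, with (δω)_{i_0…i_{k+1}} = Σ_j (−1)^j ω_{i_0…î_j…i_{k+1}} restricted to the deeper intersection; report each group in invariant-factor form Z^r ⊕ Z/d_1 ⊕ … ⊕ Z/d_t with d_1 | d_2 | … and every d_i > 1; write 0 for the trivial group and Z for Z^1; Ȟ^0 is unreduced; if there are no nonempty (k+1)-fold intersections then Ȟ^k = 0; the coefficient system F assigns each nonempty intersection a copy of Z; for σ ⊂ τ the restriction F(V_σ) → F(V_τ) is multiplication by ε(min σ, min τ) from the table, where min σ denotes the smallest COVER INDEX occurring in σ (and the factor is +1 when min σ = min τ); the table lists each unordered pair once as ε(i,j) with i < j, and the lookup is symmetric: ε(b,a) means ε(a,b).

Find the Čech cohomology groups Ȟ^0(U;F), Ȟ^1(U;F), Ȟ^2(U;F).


intersection data:
  V12={r} V15={u,x} V23={t} V34={q} V45={s}
C dims 5,5; δ0: rk 5, SNF 1^4·2
Ȟ^0 = (5 − 5) − 0 = 0, so Ȟ^0 ≅ 0
Ȟ^1 = (5 − 0) − 5 = 0 plus torsion [2], so Ȟ^1 ≅ Z/2
Ȟ^2 = (0 − 0) − 0 = 0, so Ȟ^2 ≅ 0

Ȟ^0(U;F) ≅ 0,  Ȟ^1(U;F) ≅ Z/2,  Ȟ^2(U;F) ≅ 0


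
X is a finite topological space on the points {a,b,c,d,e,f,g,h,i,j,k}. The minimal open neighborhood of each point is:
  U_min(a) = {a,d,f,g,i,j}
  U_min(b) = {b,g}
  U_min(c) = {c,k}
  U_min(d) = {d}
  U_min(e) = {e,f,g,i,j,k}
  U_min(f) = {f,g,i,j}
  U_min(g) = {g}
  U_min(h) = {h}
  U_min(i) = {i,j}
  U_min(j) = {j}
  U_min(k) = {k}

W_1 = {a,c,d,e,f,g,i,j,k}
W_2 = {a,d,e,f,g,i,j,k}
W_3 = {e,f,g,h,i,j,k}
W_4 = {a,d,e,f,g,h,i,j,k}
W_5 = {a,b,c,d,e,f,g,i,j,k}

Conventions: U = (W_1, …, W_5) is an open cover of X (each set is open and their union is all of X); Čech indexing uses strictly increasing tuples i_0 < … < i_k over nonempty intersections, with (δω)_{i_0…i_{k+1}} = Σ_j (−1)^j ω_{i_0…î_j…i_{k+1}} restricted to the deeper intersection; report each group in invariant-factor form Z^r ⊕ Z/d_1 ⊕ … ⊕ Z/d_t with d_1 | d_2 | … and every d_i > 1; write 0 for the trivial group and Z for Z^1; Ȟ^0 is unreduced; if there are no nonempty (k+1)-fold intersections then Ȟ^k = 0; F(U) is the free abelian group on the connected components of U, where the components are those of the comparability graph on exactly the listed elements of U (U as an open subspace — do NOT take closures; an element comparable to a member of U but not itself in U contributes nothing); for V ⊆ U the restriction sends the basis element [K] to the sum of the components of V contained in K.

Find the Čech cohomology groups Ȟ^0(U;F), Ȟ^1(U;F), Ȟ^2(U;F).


Ȟ^0 = Z^2, Ȟ^1 = 0 and Ȟ^2 = 0

nerve simplices:
  W12={a,d,e,f,g,i,j,k} W13={e,f,g,i,j,k} W14={a,d,e,f,g,i,j,k} W15={a,c,d,e,f,g,i,j,k} W23={e,f,g,i,j,k} W24={a,d,e,f,g,i,j,k} W25={a,d,e,f,g,i,j,k} W34={e,f,g,h,i,j,k} W35={e,f,g,i,j,k} W45={a,d,e,f,g,i,j,k}
  W123={e,f,g,i,j,k} W124={a,d,e,f,g,i,j,k} W125={a,d,e,f,g,i,j,k} W134={e,f,g,i,j,k} W135={e,f,g,i,j,k} W145={a,d,e,f,g,i,j,k} W234={e,f,g,i,j,k} W235={e,f,g,i,j,k} W245={a,d,e,f,g,i,j,k} W345={e,f,g,i,j,k}
  W1234={e,f,g,i,j,k} W1235={e,f,g,i,j,k} W1245={a,d,e,f,g,i,j,k} W1345={e,f,g,i,j,k} W2345={e,f,g,i,j,k}
  W12345={e,f,g,i,j,k}
components per intersection:
  W1: {a,c,d,e,f,g,i,j,k}
  W2: {a,d,e,f,g,i,j,k}
  W3: {e,f,g,i,j,k} {h}
  W4: {a,d,e,f,g,i,j,k} {h}
  W5: {a,b,c,d,e,f,g,i,j,k}
  W12: {a,d,e,f,g,i,j,k}
  W13: {e,f,g,i,j,k}
  W14: {a,d,e,f,g,i,j,k}
  W15: {a,c,d,e,f,g,i,j,k}
  W23: {e,f,g,i,j,k}
  W24: {a,d,e,f,g,i,j,k}
  W25: {a,d,e,f,g,i,j,k}
  W34: {e,f,g,i,j,k} {h}
  W35: {e,f,g,i,j,k}
  W45: {a,d,e,f,g,i,j,k}
  W123: {e,f,g,i,j,k}
  W124: {a,d,e,f,g,i,j,k}
  W125: {a,d,e,f,g,i,j,k}
  W134: {e,f,g,i,j,k}
  W135: {e,f,g,i,j,k}
  W145: {a,d,e,f,g,i,j,k}
  W234: {e,f,g,i,j,k}
  W235: {e,f,g,i,j,k}
  W245: {a,d,e,f,g,i,j,k}
  W345: {e,f,g,i,j,k}
  W1234: {e,f,g,i,j,k}
  W1235: {e,f,g,i,j,k}
  W1245: {a,d,e,f,g,i,j,k}
  W1345: {e,f,g,i,j,k}
  W2345: {e,f,g,i,j,k}
  W12345: {e,f,g,i,j,k}
C dims 7,11,10,5; δ0: rk 5, SNF 1^5; δ1: rk 6, SNF 1^6; δ2: rk 4, SNF 1^4
degree 0: 7−5−0 = 2 → Ȟ^0 ≅ Z^2
degree 1: 11−6−5 = 0 → Ȟ^1 ≅ 0
degree 2: 10−4−6 = 0 → Ȟ^2 ≅ 0


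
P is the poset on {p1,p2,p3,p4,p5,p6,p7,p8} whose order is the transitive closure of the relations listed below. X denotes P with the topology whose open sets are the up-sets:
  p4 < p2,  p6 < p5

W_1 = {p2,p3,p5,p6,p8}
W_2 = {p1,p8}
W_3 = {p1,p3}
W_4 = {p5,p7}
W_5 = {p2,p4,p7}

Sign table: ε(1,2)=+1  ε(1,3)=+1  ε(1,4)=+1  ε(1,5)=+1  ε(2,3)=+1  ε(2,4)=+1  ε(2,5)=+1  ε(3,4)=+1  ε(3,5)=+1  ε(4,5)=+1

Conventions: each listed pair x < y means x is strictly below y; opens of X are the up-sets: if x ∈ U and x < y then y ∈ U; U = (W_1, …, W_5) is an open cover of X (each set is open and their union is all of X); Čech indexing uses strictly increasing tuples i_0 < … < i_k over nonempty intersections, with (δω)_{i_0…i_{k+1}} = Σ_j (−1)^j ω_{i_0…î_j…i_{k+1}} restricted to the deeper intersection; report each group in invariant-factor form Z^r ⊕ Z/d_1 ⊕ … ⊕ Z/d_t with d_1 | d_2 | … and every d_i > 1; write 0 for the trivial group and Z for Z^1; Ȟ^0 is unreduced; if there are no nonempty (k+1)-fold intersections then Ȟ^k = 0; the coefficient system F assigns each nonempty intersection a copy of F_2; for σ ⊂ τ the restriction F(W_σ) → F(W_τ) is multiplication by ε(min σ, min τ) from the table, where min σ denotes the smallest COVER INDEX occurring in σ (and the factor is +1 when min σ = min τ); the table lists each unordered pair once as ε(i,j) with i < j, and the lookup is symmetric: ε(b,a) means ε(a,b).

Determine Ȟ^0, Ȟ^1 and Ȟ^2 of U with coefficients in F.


Ȟ^0 = Z/2, Ȟ^1 = Z/2 ⊕ Z/2, Ȟ^2 = 0

nerve simplices:
  W12={p8} W13={p3} W14={p5} W15={p2} W23={p1} W45={p7}
C dims 5,6; δ0: rk_F2 4
degree 0: 5−4−0 = 1 → Ȟ^0 ≅ Z/2
degree 1: 6−0−4 = 2 → Ȟ^1 ≅ Z/2 ⊕ Z/2
degree 2: 0−0−0 = 0 → Ȟ^2 ≅ 0


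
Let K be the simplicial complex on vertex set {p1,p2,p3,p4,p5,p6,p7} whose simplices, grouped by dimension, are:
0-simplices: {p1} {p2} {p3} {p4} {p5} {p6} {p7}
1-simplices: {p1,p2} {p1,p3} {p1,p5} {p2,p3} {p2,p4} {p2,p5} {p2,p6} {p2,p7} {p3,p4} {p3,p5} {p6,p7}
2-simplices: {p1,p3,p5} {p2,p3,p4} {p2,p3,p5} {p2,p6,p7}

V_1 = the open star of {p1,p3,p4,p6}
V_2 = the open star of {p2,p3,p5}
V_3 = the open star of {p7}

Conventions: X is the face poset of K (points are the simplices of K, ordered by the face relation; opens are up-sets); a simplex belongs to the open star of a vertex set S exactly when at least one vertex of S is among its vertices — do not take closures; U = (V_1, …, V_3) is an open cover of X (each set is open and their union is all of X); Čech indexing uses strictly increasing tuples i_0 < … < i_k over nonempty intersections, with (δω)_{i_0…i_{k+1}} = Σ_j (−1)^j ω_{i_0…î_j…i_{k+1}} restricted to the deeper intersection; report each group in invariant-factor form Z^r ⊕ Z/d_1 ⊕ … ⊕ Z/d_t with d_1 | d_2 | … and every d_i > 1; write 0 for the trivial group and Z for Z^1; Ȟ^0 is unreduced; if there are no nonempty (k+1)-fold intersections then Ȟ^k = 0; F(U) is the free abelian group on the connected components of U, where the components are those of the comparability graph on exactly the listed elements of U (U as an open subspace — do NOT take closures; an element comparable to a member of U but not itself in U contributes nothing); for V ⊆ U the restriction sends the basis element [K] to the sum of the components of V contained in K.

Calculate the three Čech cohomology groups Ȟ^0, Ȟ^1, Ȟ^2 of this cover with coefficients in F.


Ȟ^0 ≅ Z; Ȟ^1 ≅ Z; Ȟ^2 ≅ 0

nerve simplices:
  V1={{p1},{p3},{p4},{p6},{p1,p2},{p1,p3},{p1,p5},{p2,p3},{p2,p4},{p2,p6},{p3,p4},{p3,p5},{p6,p7},{p1,p3,p5},{p2,p3,p4},{p2,p3,p5},{p2,p6,p7}} V2={{p2},{p3},{p5},{p1,p2},{p1,p3},{p1,p5},{p2,p3},{p2,p4},{p2,p5},{p2,p6},{p2,p7},{p3,p4},{p3,p5},{p1,p3,p5},{p2,p3,p4},{p2,p3,p5},{p2,p6,p7}} V3={{p7},{p2,p7},{p6,p7},{p2,p6,p7}}
  V12={{p3},{p1,p2},{p1,p3},{p1,p5},{p2,p3},{p2,p4},{p2,p6},{p3,p4},{p3,p5},{p1,p3,p5},{p2,p3,p4},{p2,p3,p5},{p2,p6,p7}} V13={{p6,p7},{p2,p6,p7}} V23={{p2,p7},{p2,p6,p7}}
  V123={{p2,p6,p7}}
components per intersection:
  V1: {{p1},{p3},{p4},{p1,p2},{p1,p3},{p1,p5},{p2,p3},{p2,p4},{p3,p4},{p3,p5},{p1,p3,p5},{p2,p3,p4},{p2,p3,p5}} {{p6},{p2,p6},{p6,p7},{p2,p6,p7}}
  V2: {{p2},{p3},{p5},{p1,p2},{p1,p3},{p1,p5},{p2,p3},{p2,p4},{p2,p5},{p2,p6},{p2,p7},{p3,p4},{p3,p5},{p1,p3,p5},{p2,p3,p4},{p2,p3,p5},{p2,p6,p7}}
  V3: {{p7},{p2,p7},{p6,p7},{p2,p6,p7}}
  V12: {{p3},{p1,p3},{p1,p5},{p2,p3},{p2,p4},{p3,p4},{p3,p5},{p1,p3,p5},{p2,p3,p4},{p2,p3,p5}} {{p1,p2}} {{p2,p6},{p2,p6,p7}}
  V13: {{p6,p7},{p2,p6,p7}}
  V23: {{p2,p7},{p2,p6,p7}}
  V123: {{p2,p6,p7}}
C dims 4,5,1; δ0: rk 3, SNF 1^3; δ1: rk 1, SNF 1^1
degree 0: 4−3−0 = 1 → Ȟ^0 ≅ Z
degree 1: 5−1−3 = 1 → Ȟ^1 ≅ Z
degree 2: 1−0−1 = 0 → Ȟ^2 ≅ 0


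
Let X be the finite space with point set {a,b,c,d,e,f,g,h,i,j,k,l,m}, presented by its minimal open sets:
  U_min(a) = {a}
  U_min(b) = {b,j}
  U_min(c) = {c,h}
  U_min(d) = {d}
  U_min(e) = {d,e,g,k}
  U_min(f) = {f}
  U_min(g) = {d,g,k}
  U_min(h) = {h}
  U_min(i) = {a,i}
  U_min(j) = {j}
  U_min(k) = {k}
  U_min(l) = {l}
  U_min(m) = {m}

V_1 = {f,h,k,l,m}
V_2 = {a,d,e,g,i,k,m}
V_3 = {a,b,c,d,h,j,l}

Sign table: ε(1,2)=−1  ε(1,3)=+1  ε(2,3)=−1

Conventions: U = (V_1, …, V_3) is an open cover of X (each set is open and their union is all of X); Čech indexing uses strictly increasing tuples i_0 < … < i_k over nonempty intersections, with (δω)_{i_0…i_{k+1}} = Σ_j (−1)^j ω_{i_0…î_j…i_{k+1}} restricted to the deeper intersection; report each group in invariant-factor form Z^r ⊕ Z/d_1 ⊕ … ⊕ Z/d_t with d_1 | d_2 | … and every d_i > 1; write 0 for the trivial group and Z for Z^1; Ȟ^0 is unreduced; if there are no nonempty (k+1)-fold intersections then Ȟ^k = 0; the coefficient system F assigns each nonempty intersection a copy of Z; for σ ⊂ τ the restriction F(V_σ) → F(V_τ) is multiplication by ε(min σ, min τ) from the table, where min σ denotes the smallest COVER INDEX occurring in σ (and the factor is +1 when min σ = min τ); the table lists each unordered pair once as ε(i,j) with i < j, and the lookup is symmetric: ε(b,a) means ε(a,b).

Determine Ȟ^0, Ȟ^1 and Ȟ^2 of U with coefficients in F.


nerve simplices:
  V12={k,m} V13={h,l} V23={a,d}
C dims 3,3; δ0: rk 2, SNF 1^2
degree 0: 3−2−0 = 1 → Ȟ^0 ≅ Z
degree 1: 3−0−2 = 1 → Ȟ^1 ≅ Z
degree 2: 0−0−0 = 0 → Ȟ^2 ≅ 0

Ȟ^0(U;F) ≅ Z, Ȟ^1(U;F) ≅ Z, Ȟ^2(U;F) ≅ 0


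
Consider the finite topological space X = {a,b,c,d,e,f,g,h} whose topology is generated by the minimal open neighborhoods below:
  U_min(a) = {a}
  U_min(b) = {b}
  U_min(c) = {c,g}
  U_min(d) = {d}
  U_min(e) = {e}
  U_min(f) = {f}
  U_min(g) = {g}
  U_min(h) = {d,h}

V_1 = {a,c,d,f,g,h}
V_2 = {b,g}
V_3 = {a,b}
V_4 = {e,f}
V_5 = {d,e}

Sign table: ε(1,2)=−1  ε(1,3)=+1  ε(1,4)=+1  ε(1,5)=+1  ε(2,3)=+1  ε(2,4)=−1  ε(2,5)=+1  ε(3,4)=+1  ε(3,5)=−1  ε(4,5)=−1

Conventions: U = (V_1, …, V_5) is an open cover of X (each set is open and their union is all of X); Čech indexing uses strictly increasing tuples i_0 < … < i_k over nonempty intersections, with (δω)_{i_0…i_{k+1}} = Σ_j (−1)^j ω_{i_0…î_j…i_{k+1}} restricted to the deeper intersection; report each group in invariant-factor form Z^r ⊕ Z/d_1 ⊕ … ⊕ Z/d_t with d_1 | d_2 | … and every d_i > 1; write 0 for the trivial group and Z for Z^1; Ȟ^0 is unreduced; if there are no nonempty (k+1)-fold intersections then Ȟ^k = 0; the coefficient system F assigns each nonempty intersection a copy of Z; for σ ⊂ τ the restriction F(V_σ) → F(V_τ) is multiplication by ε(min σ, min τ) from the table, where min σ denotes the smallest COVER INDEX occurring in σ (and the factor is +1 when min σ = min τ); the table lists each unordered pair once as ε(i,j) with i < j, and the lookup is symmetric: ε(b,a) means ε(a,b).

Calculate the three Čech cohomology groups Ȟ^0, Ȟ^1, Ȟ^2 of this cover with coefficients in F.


nonempty overlaps:
  V12={g} V13={a} V14={f} V15={d} V23={b} V45={e}
C dims 5,6; δ0: rk 5, SNF 1^4·2
degree 0: 5−5−0 = 0 → Ȟ^0 ≅ 0
degree 1: 6−0−5 = 1 plus torsion [2] → Ȟ^1 ≅ Z ⊕ Z/2
degree 2: 0−0−0 = 0 → Ȟ^2 ≅ 0

Ȟ^0 = 0, Ȟ^1 = Z ⊕ Z/2 and Ȟ^2 = 0
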